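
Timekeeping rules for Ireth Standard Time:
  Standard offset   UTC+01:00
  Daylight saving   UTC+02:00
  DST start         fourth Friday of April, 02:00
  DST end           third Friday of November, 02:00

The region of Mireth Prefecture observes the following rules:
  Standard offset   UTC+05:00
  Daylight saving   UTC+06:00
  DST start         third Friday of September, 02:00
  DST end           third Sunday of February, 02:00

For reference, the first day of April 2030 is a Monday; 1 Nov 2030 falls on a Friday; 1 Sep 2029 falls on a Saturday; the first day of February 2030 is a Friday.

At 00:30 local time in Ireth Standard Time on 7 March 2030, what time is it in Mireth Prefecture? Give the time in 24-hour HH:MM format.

1 April 2030 is a Monday, so the first Friday is April 5 and the fourth is April 26.
1 November 2030 is a Friday, so the first Friday is November 1 and the third is November 15.
Daylight saving runs 26 April – 15 November; 7 March 2030 is outside that window, so Ireth Standard Time is on standard time at UTC+01:00.
00:30 Ireth Standard Time − 1h = 23:30 UTC (rolling into the previous day, 6 March 2030).
1 September 2029 is a Saturday, so the first Friday is September 7 and the third is September 21.
1 February 2030 is a Friday, so the first Sunday is February 3 and the third is February 17.
At the standard offset (UTC+05:00), 23:30 UTC + 5h = 04:30 Mireth Prefecture standard time (rolling into the next day, 7 March 2030).
The standard-time date in Mireth Prefecture, 7 March 2030, does not fall between 21 September 2029 and 17 February 2030, so daylight saving is not in effect and Mireth Prefecture is at UTC+05:00.
23:30 UTC + 5h = 04:30 Mireth Prefecture (rolling into the next day, 7 March 2030).

04:30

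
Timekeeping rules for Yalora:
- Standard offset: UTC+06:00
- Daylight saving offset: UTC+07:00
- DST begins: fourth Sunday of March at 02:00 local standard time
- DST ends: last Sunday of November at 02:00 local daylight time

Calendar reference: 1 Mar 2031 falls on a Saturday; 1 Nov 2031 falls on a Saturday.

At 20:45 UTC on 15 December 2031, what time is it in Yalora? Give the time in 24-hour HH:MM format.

02:45

1 March 2031 is a Saturday, so the first Sunday is March 2 and the fourth is March 23.
1 November 2031 is a Saturday, so Sundays fall on 2, 9, 16, 23, 30; the last is November 30.
At the standard offset (UTC+06:00), 20:45 UTC + 6h = 02:45 Yalora standard time (rolling into the next day, 16 December 2031).
The standard-time date in Yalora, 16 December 2031, does not fall between 23 March and 30 November, so daylight saving is not in effect and Yalora is at UTC+06:00.
20:45 UTC + 6h = 02:45 local (rolling into the next day, 16 December 2031).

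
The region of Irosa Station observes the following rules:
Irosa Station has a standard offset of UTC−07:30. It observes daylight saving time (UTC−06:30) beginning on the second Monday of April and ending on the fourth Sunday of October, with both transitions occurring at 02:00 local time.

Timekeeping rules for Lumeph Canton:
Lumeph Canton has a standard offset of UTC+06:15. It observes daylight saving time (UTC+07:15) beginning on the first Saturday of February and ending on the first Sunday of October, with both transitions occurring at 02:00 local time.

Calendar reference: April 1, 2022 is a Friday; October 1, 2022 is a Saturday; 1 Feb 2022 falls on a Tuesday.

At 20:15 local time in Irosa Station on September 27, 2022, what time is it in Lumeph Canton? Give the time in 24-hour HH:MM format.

1 April 2022 is a Friday, so the first Monday is April 4 and the second is April 11.
1 October 2022 is a Saturday, so the first Sunday is October 2 and the fourth is October 23.
September 27, 2022 lies within the daylight-saving period (11 April – 23 October), so Irosa Station is on daylight time, UTC−06:30.
20:15 Irosa Station + 6h30m = 02:45 UTC (rolling into the next day, 28 September 2022).
1 February 2022 is a Tuesday, so the first Saturday is February 5.
1 October 2022 is a Saturday, so the first Sunday is October 2.
At the standard offset (UTC+06:15), 02:45 UTC + 6h15m = 09:00 Lumeph Canton standard time.
The standard-time date in Lumeph Canton, September 28, 2022, falls between 5 February and 2 October, so daylight saving is in effect and Lumeph Canton is at UTC+07:15.
02:45 UTC + 7h15m = 10:00 Lumeph Canton.

10:00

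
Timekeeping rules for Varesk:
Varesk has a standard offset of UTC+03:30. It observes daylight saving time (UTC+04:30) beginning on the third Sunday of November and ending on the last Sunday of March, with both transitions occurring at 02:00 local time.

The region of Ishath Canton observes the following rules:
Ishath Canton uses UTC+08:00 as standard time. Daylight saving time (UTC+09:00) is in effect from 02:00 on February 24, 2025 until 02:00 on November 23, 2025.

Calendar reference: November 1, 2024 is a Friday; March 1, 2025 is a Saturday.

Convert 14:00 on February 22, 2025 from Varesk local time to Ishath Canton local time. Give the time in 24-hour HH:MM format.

1 November 2024 is a Friday, so the first Sunday is November 3 and the third is November 17.
1 March 2025 is a Saturday, so Sundays fall on 2, 9, 16, 23, 30; the last is March 30.
Daylight saving runs 17 November 2024 – 30 March 2025; February 22, 2025 is inside that window, so Varesk is at UTC+04:30.
14:00 Varesk − 4h30m = 09:30 UTC.
At the standard offset (UTC+08:00), 09:30 UTC + 8h = 17:30 Ishath Canton standard time.
Daylight saving runs 24 February – 23 November; the standard-time date in Ishath Canton, February 22, 2025, is outside that window, so Ishath Canton is on standard time at UTC+08:00.
09:30 UTC + 8h = 17:30 Ishath Canton.

17:30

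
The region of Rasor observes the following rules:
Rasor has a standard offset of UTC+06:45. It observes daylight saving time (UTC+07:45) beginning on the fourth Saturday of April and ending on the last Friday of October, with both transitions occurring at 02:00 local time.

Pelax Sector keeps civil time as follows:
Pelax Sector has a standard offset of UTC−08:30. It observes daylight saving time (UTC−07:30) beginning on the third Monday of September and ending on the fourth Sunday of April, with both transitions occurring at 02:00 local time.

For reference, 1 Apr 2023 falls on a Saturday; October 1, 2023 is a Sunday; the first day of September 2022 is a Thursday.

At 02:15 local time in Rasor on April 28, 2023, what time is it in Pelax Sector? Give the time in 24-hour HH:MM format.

1 April 2023 is a Saturday, so the first Saturday is April 1 and the fourth is April 22.
1 October 2023 is a Sunday, so Fridays fall on 6, 13, 20, 27; the last is October 27.
Daylight saving runs 22 April – 27 October; April 28, 2023 is inside that window, so Rasor is at UTC+07:45.
02:15 Rasor − 7h45m = 18:30 UTC (rolling into the previous day, 27 April 2023).
1 September 2022 is a Thursday, so the first Monday is September 5 and the third is September 19.
1 April 2023 is a Saturday, so the first Sunday is April 2 and the fourth is April 23.
At the standard offset (UTC−08:30), 18:30 UTC − 8h30m = 10:00 Pelax Sector standard time.
The standard-time date in Pelax Sector, April 27, 2023, does not fall between 19 September 2022 and 23 April 2023, so daylight saving is not in effect and Pelax Sector is at UTC−08:30.
18:30 UTC − 8h30m = 10:00 Pelax Sector.

10:00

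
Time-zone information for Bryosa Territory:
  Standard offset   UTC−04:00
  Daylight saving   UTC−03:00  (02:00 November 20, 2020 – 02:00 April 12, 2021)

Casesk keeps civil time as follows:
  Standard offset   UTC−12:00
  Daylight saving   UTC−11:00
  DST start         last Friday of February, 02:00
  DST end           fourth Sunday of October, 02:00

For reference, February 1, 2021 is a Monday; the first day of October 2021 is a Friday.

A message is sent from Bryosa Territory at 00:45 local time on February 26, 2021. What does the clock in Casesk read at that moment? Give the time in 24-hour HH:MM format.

15:45

February 26, 2021 lies within the daylight-saving period (20 November 2020 – 12 April 2021), so Bryosa Territory is on daylight time, UTC−03:00.
00:45 Bryosa Territory + 3h = 03:45 UTC.
1 February 2021 is a Monday, so Fridays fall on 5, 12, 19, 26; the last is February 26.
1 October 2021 is a Friday, so the first Sunday is October 3 and the fourth is October 24.
At the standard offset (UTC−12:00), 03:45 UTC − 12h = 15:45 Casesk standard time (rolling into the previous day, 25 February 2021).
The standard-time date in Casesk, February 25, 2021, is outside the daylight-saving period (26 February – 24 October), so Casesk is on standard time, UTC−12:00.
03:45 UTC − 12h = 15:45 Casesk (rolling into the previous day, 25 February 2021).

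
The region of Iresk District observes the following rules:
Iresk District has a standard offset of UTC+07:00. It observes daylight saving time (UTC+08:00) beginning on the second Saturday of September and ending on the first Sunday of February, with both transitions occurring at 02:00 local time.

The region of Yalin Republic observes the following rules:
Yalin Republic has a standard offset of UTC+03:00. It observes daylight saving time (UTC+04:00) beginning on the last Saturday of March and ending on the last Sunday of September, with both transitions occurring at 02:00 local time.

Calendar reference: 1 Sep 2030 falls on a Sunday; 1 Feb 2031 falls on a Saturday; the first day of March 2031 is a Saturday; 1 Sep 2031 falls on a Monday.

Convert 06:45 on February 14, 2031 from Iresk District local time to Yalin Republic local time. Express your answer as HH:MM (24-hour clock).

02:45

1 September 2030 is a Sunday, so the first Saturday is September 7 and the second is September 14.
1 February 2031 is a Saturday, so the first Sunday is February 2.
February 14, 2031 is outside the daylight-saving period (14 September 2030 – 2 February 2031), so Iresk District is on standard time, UTC+07:00.
06:45 Iresk District − 7h = 23:45 UTC (rolling into the previous day, 13 February 2031).
1 March 2031 is a Saturday, so Saturdays fall on 1, 8, 15, 22, 29; the last is March 29.
1 September 2031 is a Monday, so Sundays fall on 7, 14, 21, 28; the last is September 28.
At the standard offset (UTC+03:00), 23:45 UTC + 3h = 02:45 Yalin Republic standard time (rolling into the next day, 14 February 2031).
The standard-time date in Yalin Republic, February 14, 2031, is outside the daylight-saving period (29 March – 28 September), so Yalin Republic is on standard time, UTC+03:00.
23:45 UTC + 3h = 02:45 Yalin Republic (rolling into the next day, 14 February 2031).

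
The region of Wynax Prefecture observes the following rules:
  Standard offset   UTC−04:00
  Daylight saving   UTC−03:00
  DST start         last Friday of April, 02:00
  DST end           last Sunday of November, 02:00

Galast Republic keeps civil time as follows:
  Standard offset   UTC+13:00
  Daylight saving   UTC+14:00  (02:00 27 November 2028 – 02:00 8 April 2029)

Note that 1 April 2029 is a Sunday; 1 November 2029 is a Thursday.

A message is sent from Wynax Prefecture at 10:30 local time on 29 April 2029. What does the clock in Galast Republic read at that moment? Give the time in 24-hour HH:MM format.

02:30

1 April 2029 is a Sunday, so Fridays fall on 6, 13, 20, 27; the last is April 27.
1 November 2029 is a Thursday, so Sundays fall on 4, 11, 18, 25; the last is November 25.
29 April 2029 lies within the daylight-saving period (27 April – 25 November), so Wynax Prefecture is on daylight time, UTC−03:00.
10:30 Wynax Prefecture + 3h = 13:30 UTC.
At the standard offset (UTC+13:00), 13:30 UTC + 13h = 02:30 Galast Republic standard time (rolling into the next day, 30 April 2029).
The standard-time date in Galast Republic, 30 April 2029, does not fall between 27 November 2028 and 8 April 2029, so daylight saving is not in effect and Galast Republic is at UTC+13:00.
13:30 UTC + 13h = 02:30 Galast Republic (rolling into the next day, 30 April 2029).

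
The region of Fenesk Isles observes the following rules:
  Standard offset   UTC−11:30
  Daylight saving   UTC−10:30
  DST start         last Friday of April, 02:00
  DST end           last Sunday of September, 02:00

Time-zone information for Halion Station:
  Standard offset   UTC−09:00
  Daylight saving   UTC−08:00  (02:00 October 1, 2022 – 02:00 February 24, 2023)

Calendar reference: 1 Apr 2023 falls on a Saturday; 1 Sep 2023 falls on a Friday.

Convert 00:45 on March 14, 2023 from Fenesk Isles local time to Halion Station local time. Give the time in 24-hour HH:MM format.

03:15

1 April 2023 is a Saturday, so Fridays fall on 7, 14, 21, 28; the last is April 28.
1 September 2023 is a Friday, so Sundays fall on 3, 10, 17, 24; the last is September 24.
March 14, 2023 does not fall between 28 April and 24 September, so daylight saving is not in effect and Fenesk Isles is at UTC−11:30.
00:45 Fenesk Isles + 11h30m = 12:15 UTC.
At the standard offset (UTC−09:00), 12:15 UTC − 9h = 03:15 Halion Station standard time.
Daylight saving runs 1 October 2022 – 24 February 2023; the standard-time date in Halion Station, March 14, 2023, is outside that window, so Halion Station is on standard time at UTC−09:00.
12:15 UTC − 9h = 03:15 Halion Station.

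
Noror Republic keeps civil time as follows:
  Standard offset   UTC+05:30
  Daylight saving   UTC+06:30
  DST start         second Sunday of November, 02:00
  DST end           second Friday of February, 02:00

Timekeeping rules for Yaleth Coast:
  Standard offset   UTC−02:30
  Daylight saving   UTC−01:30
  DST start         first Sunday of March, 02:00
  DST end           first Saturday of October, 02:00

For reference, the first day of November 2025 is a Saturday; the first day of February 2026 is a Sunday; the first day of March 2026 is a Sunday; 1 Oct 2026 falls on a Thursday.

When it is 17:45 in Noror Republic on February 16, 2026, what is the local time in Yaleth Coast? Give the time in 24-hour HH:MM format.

1 November 2025 is a Saturday, so the first Sunday is November 2 and the second is November 9.
1 February 2026 is a Sunday, so the first Friday is February 6 and the second is February 13.
February 16, 2026 is outside the daylight-saving period (9 November 2025 – 13 February 2026), so Noror Republic is on standard time, UTC+05:30.
17:45 Noror Republic − 5h30m = 12:15 UTC.
1 March 2026 is a Sunday, so the first Sunday is March 1.
1 October 2026 is a Thursday, so the first Saturday is October 3.
At the standard offset (UTC−02:30), 12:15 UTC − 2h30m = 09:45 Yaleth Coast standard time.
The standard-time date in Yaleth Coast, February 16, 2026, is outside the daylight-saving period (1 March – 3 October), so Yaleth Coast is on standard time, UTC−02:30.
12:15 UTC − 2h30m = 09:45 Yaleth Coast.

09:45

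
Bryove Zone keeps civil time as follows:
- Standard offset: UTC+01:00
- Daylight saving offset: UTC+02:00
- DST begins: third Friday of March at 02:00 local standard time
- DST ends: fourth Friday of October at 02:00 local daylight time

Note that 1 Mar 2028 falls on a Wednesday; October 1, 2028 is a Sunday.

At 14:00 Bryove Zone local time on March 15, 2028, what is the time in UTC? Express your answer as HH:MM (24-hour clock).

13:00

1 March 2028 is a Wednesday, so the first Friday is March 3 and the third is March 17.
1 October 2028 is a Sunday, so the first Friday is October 6 and the fourth is October 27.
Daylight saving runs 17 March – 27 October; March 15, 2028 is outside that window, so Bryove Zone is on standard time at UTC+01:00.
14:00 local − 1h = 13:00 UTC.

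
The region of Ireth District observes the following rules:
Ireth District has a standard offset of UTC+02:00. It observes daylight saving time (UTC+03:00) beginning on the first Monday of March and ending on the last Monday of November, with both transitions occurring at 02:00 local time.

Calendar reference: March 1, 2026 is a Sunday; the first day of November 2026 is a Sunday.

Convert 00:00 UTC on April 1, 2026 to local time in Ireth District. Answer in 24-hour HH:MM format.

1 March 2026 is a Sunday, so the first Monday is March 2.
1 November 2026 is a Sunday, so Mondays fall on 2, 9, 16, 23, 30; the last is November 30.
At the standard offset (UTC+02:00), 00:00 UTC + 2h = 02:00 Ireth District standard time.
The standard-time date in Ireth District, April 1, 2026, lies within the daylight-saving period (2 March – 30 November), so Ireth District is on daylight time, UTC+03:00.
00:00 UTC + 3h = 03:00 local.

03:00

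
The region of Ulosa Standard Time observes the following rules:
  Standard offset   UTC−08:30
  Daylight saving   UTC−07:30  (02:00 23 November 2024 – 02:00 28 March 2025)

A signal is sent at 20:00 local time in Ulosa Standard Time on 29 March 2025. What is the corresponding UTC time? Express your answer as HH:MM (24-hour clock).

Daylight saving runs 23 November 2024 – 28 March 2025; 29 March 2025 is outside that window, so Ulosa Standard Time is on standard time at UTC−08:30.
20:00 local + 8h30m = 04:30 UTC (rolling into the next day, 30 March 2025).

04:30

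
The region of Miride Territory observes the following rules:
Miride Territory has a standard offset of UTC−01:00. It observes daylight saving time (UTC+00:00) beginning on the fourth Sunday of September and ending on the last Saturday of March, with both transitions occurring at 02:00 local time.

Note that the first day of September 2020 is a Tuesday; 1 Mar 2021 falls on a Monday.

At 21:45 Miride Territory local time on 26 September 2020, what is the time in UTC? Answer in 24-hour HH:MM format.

22:45

1 September 2020 is a Tuesday, so the first Sunday is September 6 and the fourth is September 27.
1 March 2021 is a Monday, so Saturdays fall on 6, 13, 20, 27; the last is March 27.
Daylight saving runs 27 September 2020 – 27 March 2021; 26 September 2020 is outside that window, so Miride Territory is on standard time at UTC−01:00.
21:45 local + 1h = 22:45 UTC.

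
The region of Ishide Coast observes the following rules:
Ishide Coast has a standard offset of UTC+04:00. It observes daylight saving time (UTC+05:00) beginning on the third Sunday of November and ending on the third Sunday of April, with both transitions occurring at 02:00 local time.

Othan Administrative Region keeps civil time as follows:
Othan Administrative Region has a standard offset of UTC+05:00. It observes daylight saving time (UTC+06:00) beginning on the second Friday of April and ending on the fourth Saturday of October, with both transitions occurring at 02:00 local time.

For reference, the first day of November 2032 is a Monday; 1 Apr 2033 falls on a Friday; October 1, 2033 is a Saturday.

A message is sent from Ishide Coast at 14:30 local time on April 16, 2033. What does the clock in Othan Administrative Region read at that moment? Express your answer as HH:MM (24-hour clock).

15:30

1 November 2032 is a Monday, so the first Sunday is November 7 and the third is November 21.
1 April 2033 is a Friday, so the first Sunday is April 3 and the third is April 17.
April 16, 2033 lies within the daylight-saving period (21 November 2032 – 17 April 2033), so Ishide Coast is on daylight time, UTC+05:00.
14:30 Ishide Coast − 5h = 09:30 UTC.
1 April 2033 is a Friday, so the first Friday is April 1 and the second is April 8.
1 October 2033 is a Saturday, so the first Saturday is October 1 and the fourth is October 22.
At the standard offset (UTC+05:00), 09:30 UTC + 5h = 14:30 Othan Administrative Region standard time.
Daylight saving runs 8 April – 22 October; the standard-time date in Othan Administrative Region, April 16, 2033, is inside that window, so Othan Administrative Region is at UTC+06:00.
09:30 UTC + 6h = 15:30 Othan Administrative Region.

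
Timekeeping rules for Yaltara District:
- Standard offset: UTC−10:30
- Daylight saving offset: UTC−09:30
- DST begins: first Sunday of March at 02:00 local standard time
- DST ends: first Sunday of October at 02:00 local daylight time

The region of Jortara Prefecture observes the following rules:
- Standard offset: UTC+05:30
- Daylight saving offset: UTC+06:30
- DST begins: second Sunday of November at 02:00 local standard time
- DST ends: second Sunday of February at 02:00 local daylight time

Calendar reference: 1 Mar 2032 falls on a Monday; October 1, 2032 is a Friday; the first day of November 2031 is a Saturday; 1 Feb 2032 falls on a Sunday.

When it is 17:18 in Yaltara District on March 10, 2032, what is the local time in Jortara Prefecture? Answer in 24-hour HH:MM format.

1 March 2032 is a Monday, so the first Sunday is March 7.
1 October 2032 is a Friday, so the first Sunday is October 3.
Daylight saving runs 7 March – 3 October; March 10, 2032 is inside that window, so Yaltara District is at UTC−09:30.
17:18 Yaltara District + 9h30m = 02:48 UTC (rolling into the next day, 11 March 2032).
1 November 2031 is a Saturday, so the first Sunday is November 2 and the second is November 9.
1 February 2032 is a Sunday, so the first Sunday is February 1 and the second is February 8.
At the standard offset (UTC+05:30), 02:48 UTC + 5h30m = 08:18 Jortara Prefecture standard time.
The standard-time date in Jortara Prefecture, March 11, 2032, is outside the daylight-saving period (9 November 2031 – 8 February 2032), so Jortara Prefecture is on standard time, UTC+05:30.
02:48 UTC + 5h30m = 08:18 Jortara Prefecture.

08:18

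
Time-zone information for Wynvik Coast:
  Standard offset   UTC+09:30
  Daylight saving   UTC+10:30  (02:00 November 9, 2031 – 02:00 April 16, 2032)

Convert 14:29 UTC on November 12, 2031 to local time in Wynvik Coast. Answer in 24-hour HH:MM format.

00:59

At the standard offset (UTC+09:30), 14:29 UTC + 9h30m = 23:59 Wynvik Coast standard time.
The standard-time date in Wynvik Coast, November 12, 2031, falls between 9 November 2031 and 16 April 2032, so daylight saving is in effect and Wynvik Coast is at UTC+10:30.
14:29 UTC + 10h30m = 00:59 local (rolling into the next day, 13 November 2031).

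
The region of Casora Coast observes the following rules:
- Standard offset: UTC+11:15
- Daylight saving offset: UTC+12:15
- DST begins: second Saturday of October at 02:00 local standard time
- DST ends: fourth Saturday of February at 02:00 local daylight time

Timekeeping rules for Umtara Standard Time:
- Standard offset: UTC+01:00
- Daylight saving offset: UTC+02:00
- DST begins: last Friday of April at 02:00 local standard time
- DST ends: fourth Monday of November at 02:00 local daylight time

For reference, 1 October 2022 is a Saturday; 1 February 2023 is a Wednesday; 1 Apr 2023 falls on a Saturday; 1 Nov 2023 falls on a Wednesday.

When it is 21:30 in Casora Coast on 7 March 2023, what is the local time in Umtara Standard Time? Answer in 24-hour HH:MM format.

1 October 2022 is a Saturday, so the first Saturday is October 1 and the second is October 8.
1 February 2023 is a Wednesday, so the first Saturday is February 4 and the fourth is February 25.
7 March 2023 does not fall between 8 October 2022 and 25 February 2023, so daylight saving is not in effect and Casora Coast is at UTC+11:15.
21:30 Casora Coast − 11h15m = 10:15 UTC.
1 April 2023 is a Saturday, so Fridays fall on 7, 14, 21, 28; the last is April 28.
1 November 2023 is a Wednesday, so the first Monday is November 6 and the fourth is November 27.
At the standard offset (UTC+01:00), 10:15 UTC + 1h = 11:15 Umtara Standard Time standard time.
Daylight saving runs 28 April – 27 November; the standard-time date in Umtara Standard Time, 7 March 2023, is outside that window, so Umtara Standard Time is on standard time at UTC+01:00.
10:15 UTC + 1h = 11:15 Umtara Standard Time.

11:15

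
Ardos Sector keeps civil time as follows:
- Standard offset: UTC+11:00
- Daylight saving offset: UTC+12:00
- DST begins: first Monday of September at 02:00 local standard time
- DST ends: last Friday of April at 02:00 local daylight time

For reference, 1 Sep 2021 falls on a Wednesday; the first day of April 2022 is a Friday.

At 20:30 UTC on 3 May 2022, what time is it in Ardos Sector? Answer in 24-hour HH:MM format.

07:30

1 September 2021 is a Wednesday, so the first Monday is September 6.
1 April 2022 is a Friday, so Fridays fall on 1, 8, 15, 22, 29; the last is April 29.
At the standard offset (UTC+11:00), 20:30 UTC + 11h = 07:30 Ardos Sector standard time (rolling into the next day, 4 May 2022).
The standard-time date in Ardos Sector, 4 May 2022, is outside the daylight-saving period (6 September 2021 – 29 April 2022), so Ardos Sector is on standard time, UTC+11:00.
20:30 UTC + 11h = 07:30 local (rolling into the next day, 4 May 2022).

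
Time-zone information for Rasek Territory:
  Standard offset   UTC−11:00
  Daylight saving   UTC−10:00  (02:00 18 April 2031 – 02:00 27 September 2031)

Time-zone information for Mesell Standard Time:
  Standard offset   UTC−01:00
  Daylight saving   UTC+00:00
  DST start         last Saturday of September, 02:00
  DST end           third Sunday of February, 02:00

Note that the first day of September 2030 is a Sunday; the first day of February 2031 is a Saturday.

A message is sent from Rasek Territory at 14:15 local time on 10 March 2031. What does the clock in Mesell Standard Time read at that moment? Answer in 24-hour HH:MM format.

00:15

10 March 2031 does not fall between 18 April and 27 September, so daylight saving is not in effect and Rasek Territory is at UTC−11:00.
14:15 Rasek Territory + 11h = 01:15 UTC (rolling into the next day, 11 March 2031).
1 September 2030 is a Sunday, so Saturdays fall on 7, 14, 21, 28; the last is September 28.
1 February 2031 is a Saturday, so the first Sunday is February 2 and the third is February 16.
At the standard offset (UTC−01:00), 01:15 UTC − 1h = 00:15 Mesell Standard Time standard time.
The standard-time date in Mesell Standard Time, 11 March 2031, is outside the daylight-saving period (28 September 2030 – 16 February 2031), so Mesell Standard Time is on standard time, UTC−01:00.
01:15 UTC − 1h = 00:15 Mesell Standard Time.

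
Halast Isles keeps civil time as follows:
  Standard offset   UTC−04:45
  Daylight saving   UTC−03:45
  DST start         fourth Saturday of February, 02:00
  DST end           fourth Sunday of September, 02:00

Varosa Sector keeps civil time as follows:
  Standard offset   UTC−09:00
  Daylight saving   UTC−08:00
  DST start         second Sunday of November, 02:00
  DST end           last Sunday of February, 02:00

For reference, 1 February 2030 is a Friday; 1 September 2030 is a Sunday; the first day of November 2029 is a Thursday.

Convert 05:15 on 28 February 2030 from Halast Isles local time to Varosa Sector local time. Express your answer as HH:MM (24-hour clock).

00:00

1 February 2030 is a Friday, so the first Saturday is February 2 and the fourth is February 23.
1 September 2030 is a Sunday, so the first Sunday is September 1 and the fourth is September 22.
28 February 2030 lies within the daylight-saving period (23 February – 22 September), so Halast Isles is on daylight time, UTC−03:45.
05:15 Halast Isles + 3h45m = 09:00 UTC.
1 November 2029 is a Thursday, so the first Sunday is November 4 and the second is November 11.
1 February 2030 is a Friday, so Sundays fall on 3, 10, 17, 24; the last is February 24.
At the standard offset (UTC−09:00), 09:00 UTC − 9h = 00:00 Varosa Sector standard time.
The standard-time date in Varosa Sector, 28 February 2030, is outside the daylight-saving period (11 November 2029 – 24 February 2030), so Varosa Sector is on standard time, UTC−09:00.
09:00 UTC − 9h = 00:00 Varosa Sector.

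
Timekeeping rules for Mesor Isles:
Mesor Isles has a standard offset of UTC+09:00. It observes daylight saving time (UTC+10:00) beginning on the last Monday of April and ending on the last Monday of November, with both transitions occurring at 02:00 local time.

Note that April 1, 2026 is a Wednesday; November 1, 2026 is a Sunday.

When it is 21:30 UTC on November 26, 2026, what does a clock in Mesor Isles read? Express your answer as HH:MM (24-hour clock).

07:30

1 April 2026 is a Wednesday, so Mondays fall on 6, 13, 20, 27; the last is April 27.
1 November 2026 is a Sunday, so Mondays fall on 2, 9, 16, 23, 30; the last is November 30.
At the standard offset (UTC+09:00), 21:30 UTC + 9h = 06:30 Mesor Isles standard time (rolling into the next day, 27 November 2026).
The standard-time date in Mesor Isles, November 27, 2026, falls between 27 April and 30 November, so daylight saving is in effect and Mesor Isles is at UTC+10:00.
21:30 UTC + 10h = 07:30 local (rolling into the next day, 27 November 2026).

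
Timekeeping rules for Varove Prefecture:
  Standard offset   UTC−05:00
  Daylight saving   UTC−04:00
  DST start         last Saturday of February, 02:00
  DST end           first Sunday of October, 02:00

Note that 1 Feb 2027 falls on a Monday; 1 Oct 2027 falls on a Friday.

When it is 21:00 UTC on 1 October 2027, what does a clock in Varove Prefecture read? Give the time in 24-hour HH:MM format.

1 February 2027 is a Monday, so Saturdays fall on 6, 13, 20, 27; the last is February 27.
1 October 2027 is a Friday, so the first Sunday is October 3.
At the standard offset (UTC−05:00), 21:00 UTC − 5h = 16:00 Varove Prefecture standard time.
Daylight saving runs 27 February – 3 October; the standard-time date in Varove Prefecture, 1 October 2027, is inside that window, so Varove Prefecture is at UTC−04:00.
21:00 UTC − 4h = 17:00 local.

17:00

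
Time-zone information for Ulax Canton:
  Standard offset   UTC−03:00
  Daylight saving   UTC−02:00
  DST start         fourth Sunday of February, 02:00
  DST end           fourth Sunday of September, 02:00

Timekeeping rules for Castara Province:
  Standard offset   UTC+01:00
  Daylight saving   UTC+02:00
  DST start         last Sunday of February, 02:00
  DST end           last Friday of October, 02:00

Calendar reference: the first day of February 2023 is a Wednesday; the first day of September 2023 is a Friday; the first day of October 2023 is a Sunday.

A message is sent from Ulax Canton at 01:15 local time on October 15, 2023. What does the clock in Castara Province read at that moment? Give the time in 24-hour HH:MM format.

06:15

1 February 2023 is a Wednesday, so the first Sunday is February 5 and the fourth is February 26.
1 September 2023 is a Friday, so the first Sunday is September 3 and the fourth is September 24.
October 15, 2023 does not fall between 26 February and 24 September, so daylight saving is not in effect and Ulax Canton is at UTC−03:00.
01:15 Ulax Canton + 3h = 04:15 UTC.
1 February 2023 is a Wednesday, so Sundays fall on 5, 12, 19, 26; the last is February 26.
1 October 2023 is a Sunday, so Fridays fall on 6, 13, 20, 27; the last is October 27.
At the standard offset (UTC+01:00), 04:15 UTC + 1h = 05:15 Castara Province standard time.
The standard-time date in Castara Province, October 15, 2023, falls between 26 February and 27 October, so daylight saving is in effect and Castara Province is at UTC+02:00.
04:15 UTC + 2h = 06:15 Castara Province.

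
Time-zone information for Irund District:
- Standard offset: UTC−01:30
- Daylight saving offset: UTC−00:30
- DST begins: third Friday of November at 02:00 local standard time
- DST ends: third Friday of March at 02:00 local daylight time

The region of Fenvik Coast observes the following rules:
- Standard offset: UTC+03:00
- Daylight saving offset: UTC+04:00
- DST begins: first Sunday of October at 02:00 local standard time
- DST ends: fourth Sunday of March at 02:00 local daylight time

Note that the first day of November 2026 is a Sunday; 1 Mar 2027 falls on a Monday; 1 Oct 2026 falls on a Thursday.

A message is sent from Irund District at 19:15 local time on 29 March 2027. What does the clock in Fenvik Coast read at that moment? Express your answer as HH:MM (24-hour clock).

23:45

1 November 2026 is a Sunday, so the first Friday is November 6 and the third is November 20.
1 March 2027 is a Monday, so the first Friday is March 5 and the third is March 19.
29 March 2027 does not fall between 20 November 2026 and 19 March 2027, so daylight saving is not in effect and Irund District is at UTC−01:30.
19:15 Irund District + 1h30m = 20:45 UTC.
1 October 2026 is a Thursday, so the first Sunday is October 4.
1 March 2027 is a Monday, so the first Sunday is March 7 and the fourth is March 28.
At the standard offset (UTC+03:00), 20:45 UTC + 3h = 23:45 Fenvik Coast standard time.
Daylight saving runs 4 October 2026 – 28 March 2027; the standard-time date in Fenvik Coast, 29 March 2027, is outside that window, so Fenvik Coast is on standard time at UTC+03:00.
20:45 UTC + 3h = 23:45 Fenvik Coast.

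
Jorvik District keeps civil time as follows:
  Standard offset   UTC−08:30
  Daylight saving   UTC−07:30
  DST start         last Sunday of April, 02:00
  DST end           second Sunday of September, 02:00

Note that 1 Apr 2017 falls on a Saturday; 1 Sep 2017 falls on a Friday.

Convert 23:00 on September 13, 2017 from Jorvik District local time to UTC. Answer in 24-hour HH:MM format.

1 April 2017 is a Saturday, so Sundays fall on 2, 9, 16, 23, 30; the last is April 30.
1 September 2017 is a Friday, so the first Sunday is September 3 and the second is September 10.
September 13, 2017 does not fall between 30 April and 10 September, so daylight saving is not in effect and Jorvik District is at UTC−08:30.
23:00 local + 8h30m = 07:30 UTC (rolling into the next day, 14 September 2017).

07:30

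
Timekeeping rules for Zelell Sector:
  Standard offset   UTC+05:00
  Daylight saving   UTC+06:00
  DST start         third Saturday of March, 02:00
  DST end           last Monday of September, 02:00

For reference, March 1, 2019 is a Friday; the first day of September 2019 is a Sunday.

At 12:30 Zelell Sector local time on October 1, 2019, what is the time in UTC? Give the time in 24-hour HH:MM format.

1 March 2019 is a Friday, so the first Saturday is March 2 and the third is March 16.
1 September 2019 is a Sunday, so Mondays fall on 2, 9, 16, 23, 30; the last is September 30.
October 1, 2019 does not fall between 16 March and 30 September, so daylight saving is not in effect and Zelell Sector is at UTC+05:00.
12:30 local − 5h = 07:30 UTC.

07:30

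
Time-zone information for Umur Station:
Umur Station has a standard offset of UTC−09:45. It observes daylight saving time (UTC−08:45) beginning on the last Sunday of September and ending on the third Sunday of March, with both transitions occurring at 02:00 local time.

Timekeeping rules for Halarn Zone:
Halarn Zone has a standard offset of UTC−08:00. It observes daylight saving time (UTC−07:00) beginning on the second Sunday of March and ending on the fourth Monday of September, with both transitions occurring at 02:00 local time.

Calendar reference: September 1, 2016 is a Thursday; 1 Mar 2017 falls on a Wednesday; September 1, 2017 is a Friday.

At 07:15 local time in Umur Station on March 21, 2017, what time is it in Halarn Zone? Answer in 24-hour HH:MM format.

10:00

1 September 2016 is a Thursday, so Sundays fall on 4, 11, 18, 25; the last is September 25.
1 March 2017 is a Wednesday, so the first Sunday is March 5 and the third is March 19.
March 21, 2017 does not fall between 25 September 2016 and 19 March 2017, so daylight saving is not in effect and Umur Station is at UTC−09:45.
07:15 Umur Station + 9h45m = 17:00 UTC.
1 March 2017 is a Wednesday, so the first Sunday is March 5 and the second is March 12.
1 September 2017 is a Friday, so the first Monday is September 4 and the fourth is September 25.
At the standard offset (UTC−08:00), 17:00 UTC − 8h = 09:00 Halarn Zone standard time.
The standard-time date in Halarn Zone, March 21, 2017, falls between 12 March and 25 September, so daylight saving is in effect and Halarn Zone is at UTC−07:00.
17:00 UTC − 7h = 10:00 Halarn Zone.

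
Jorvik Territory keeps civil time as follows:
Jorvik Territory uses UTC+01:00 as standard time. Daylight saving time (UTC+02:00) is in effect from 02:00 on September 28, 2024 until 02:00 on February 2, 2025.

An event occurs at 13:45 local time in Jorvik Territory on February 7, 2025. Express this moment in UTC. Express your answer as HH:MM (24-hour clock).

12:45

February 7, 2025 is outside the daylight-saving period (28 September 2024 – 2 February 2025), so Jorvik Territory is on standard time, UTC+01:00.
13:45 local − 1h = 12:45 UTC.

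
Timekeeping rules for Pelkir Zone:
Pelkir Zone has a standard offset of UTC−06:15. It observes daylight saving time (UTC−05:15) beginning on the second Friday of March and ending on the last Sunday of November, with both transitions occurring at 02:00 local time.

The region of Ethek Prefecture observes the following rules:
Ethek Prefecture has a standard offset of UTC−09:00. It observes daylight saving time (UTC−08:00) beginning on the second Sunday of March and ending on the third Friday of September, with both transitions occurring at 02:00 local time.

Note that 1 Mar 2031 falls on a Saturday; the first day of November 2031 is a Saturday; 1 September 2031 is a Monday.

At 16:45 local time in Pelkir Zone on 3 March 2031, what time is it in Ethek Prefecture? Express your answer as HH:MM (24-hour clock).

14:00

1 March 2031 is a Saturday, so the first Friday is March 7 and the second is March 14.
1 November 2031 is a Saturday, so Sundays fall on 2, 9, 16, 23, 30; the last is November 30.
3 March 2031 does not fall between 14 March and 30 November, so daylight saving is not in effect and Pelkir Zone is at UTC−06:15.
16:45 Pelkir Zone + 6h15m = 23:00 UTC.
1 March 2031 is a Saturday, so the first Sunday is March 2 and the second is March 9.
1 September 2031 is a Monday, so the first Friday is September 5 and the third is September 19.
At the standard offset (UTC−09:00), 23:00 UTC − 9h = 14:00 Ethek Prefecture standard time.
The standard-time date in Ethek Prefecture, 3 March 2031, is outside the daylight-saving period (9 March – 19 September), so Ethek Prefecture is on standard time, UTC−09:00.
23:00 UTC − 9h = 14:00 Ethek Prefecture.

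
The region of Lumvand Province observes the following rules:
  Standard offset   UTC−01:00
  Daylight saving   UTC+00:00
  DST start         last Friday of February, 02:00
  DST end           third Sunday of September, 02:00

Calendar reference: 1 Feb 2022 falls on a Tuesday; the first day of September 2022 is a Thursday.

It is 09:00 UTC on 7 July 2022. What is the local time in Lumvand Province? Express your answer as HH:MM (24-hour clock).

09:00

1 February 2022 is a Tuesday, so Fridays fall on 4, 11, 18, 25; the last is February 25.
1 September 2022 is a Thursday, so the first Sunday is September 4 and the third is September 18.
At the standard offset (UTC−01:00), 09:00 UTC − 1h = 08:00 Lumvand Province standard time.
The standard-time date in Lumvand Province, 7 July 2022, lies within the daylight-saving period (25 February – 18 September), so Lumvand Province is on daylight time, UTC+00:00.
09:00 UTC + 0h = 09:00 local.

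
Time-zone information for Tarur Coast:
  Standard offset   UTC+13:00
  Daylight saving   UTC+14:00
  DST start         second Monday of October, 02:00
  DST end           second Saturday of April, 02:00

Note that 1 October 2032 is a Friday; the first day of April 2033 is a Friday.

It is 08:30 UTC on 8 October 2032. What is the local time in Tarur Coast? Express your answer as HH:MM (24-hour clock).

21:30

1 October 2032 is a Friday, so the first Monday is October 4 and the second is October 11.
1 April 2033 is a Friday, so the first Saturday is April 2 and the second is April 9.
At the standard offset (UTC+13:00), 08:30 UTC + 13h = 21:30 Tarur Coast standard time.
The standard-time date in Tarur Coast, 8 October 2032, does not fall between 11 October 2032 and 9 April 2033, so daylight saving is not in effect and Tarur Coast is at UTC+13:00.
08:30 UTC + 13h = 21:30 local.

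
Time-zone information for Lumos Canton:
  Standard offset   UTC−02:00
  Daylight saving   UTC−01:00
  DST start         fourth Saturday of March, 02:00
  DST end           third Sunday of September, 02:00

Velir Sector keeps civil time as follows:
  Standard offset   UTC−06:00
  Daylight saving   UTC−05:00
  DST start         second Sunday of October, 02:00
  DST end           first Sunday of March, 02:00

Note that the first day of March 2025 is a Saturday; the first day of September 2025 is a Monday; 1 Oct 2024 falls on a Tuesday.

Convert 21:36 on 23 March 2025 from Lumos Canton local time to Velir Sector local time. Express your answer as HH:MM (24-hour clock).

16:36

1 March 2025 is a Saturday, so the first Saturday is March 1 and the fourth is March 22.
1 September 2025 is a Monday, so the first Sunday is September 7 and the third is September 21.
23 March 2025 lies within the daylight-saving period (22 March – 21 September), so Lumos Canton is on daylight time, UTC−01:00.
21:36 Lumos Canton + 1h = 22:36 UTC.
1 October 2024 is a Tuesday, so the first Sunday is October 6 and the second is October 13.
1 March 2025 is a Saturday, so the first Sunday is March 2.
At the standard offset (UTC−06:00), 22:36 UTC − 6h = 16:36 Velir Sector standard time.
The standard-time date in Velir Sector, 23 March 2025, does not fall between 13 October 2024 and 2 March 2025, so daylight saving is not in effect and Velir Sector is at UTC−06:00.
22:36 UTC − 6h = 16:36 Velir Sector.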